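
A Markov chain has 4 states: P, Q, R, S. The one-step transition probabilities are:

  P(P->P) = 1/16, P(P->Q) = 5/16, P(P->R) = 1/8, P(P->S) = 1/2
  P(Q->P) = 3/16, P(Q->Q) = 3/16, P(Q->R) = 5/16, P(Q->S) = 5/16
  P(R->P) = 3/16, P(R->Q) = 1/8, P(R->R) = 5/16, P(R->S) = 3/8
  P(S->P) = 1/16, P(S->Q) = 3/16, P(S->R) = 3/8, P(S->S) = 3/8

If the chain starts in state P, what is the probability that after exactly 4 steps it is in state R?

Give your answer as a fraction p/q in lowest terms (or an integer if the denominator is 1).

Computing P^4 by repeated multiplication:
P^1 =
  P: [1/16, 5/16, 1/8, 1/2]
  Q: [3/16, 3/16, 5/16, 5/16]
  R: [3/16, 1/8, 5/16, 3/8]
  S: [1/16, 3/16, 3/8, 3/8]
P^2 =
  P: [15/128, 3/16, 85/256, 93/256]
  Q: [1/8, 49/256, 19/64, 99/256]
  R: [15/128, 49/256, 77/256, 25/64]
  S: [17/128, 11/64, 83/256, 95/256]
P^3 =
  P: [261/2048, 743/4096, 1283/4096, 387/1024]
  Q: [253/2048, 189/1024, 1283/4096, 1551/4096]
  R: [127/1024, 751/4096, 645/2048, 1547/4096]
  S: [255/2048, 753/4096, 1273/4096, 195/512]
P^4 =
  P: [2037/16384, 12049/65536, 10231/32768, 24877/65536]
  Q: [4087/32768, 12017/65536, 20513/65536, 97/256]
  R: [4089/32768, 6007/32768, 20503/65536, 24841/65536]
  S: [2037/16384, 12035/65536, 10255/32768, 24843/65536]

(P^4)[P -> R] = 10231/32768

Answer: 10231/32768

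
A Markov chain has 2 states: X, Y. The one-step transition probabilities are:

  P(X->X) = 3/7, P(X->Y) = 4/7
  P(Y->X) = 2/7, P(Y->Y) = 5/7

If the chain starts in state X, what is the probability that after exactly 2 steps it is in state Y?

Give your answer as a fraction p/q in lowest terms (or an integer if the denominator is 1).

Answer: 32/49

Derivation:
Computing P^2 by repeated multiplication:
P^1 =
  X: [3/7, 4/7]
  Y: [2/7, 5/7]
P^2 =
  X: [17/49, 32/49]
  Y: [16/49, 33/49]

(P^2)[X -> Y] = 32/49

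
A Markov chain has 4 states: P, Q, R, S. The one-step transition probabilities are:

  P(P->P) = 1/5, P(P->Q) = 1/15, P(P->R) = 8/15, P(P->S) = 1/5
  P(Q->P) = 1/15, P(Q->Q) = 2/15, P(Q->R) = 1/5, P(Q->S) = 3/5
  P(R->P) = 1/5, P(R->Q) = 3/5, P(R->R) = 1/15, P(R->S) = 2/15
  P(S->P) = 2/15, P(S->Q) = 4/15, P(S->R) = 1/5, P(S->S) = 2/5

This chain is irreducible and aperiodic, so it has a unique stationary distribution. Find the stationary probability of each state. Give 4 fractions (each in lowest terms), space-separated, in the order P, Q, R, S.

Answer: 546/3935 1081/3935 171/787 1453/3935

Derivation:
The stationary distribution satisfies pi = pi * P, i.e.:
  pi_P = 1/5*pi_P + 1/15*pi_Q + 1/5*pi_R + 2/15*pi_S
  pi_Q = 1/15*pi_P + 2/15*pi_Q + 3/5*pi_R + 4/15*pi_S
  pi_R = 8/15*pi_P + 1/5*pi_Q + 1/15*pi_R + 1/5*pi_S
  pi_S = 1/5*pi_P + 3/5*pi_Q + 2/15*pi_R + 2/5*pi_S
with normalization: pi_P + pi_Q + pi_R + pi_S = 1.

Using the first 3 balance equations plus normalization, the linear system A*pi = b is:
  [-4/5, 1/15, 1/5, 2/15] . pi = 0
  [1/15, -13/15, 3/5, 4/15] . pi = 0
  [8/15, 1/5, -14/15, 1/5] . pi = 0
  [1, 1, 1, 1] . pi = 1

Solving yields:
  pi_P = 546/3935
  pi_Q = 1081/3935
  pi_R = 171/787
  pi_S = 1453/3935

Verification (pi * P):
  546/3935*1/5 + 1081/3935*1/15 + 171/787*1/5 + 1453/3935*2/15 = 546/3935 = pi_P  (ok)
  546/3935*1/15 + 1081/3935*2/15 + 171/787*3/5 + 1453/3935*4/15 = 1081/3935 = pi_Q  (ok)
  546/3935*8/15 + 1081/3935*1/5 + 171/787*1/15 + 1453/3935*1/5 = 171/787 = pi_R  (ok)
  546/3935*1/5 + 1081/3935*3/5 + 171/787*2/15 + 1453/3935*2/5 = 1453/3935 = pi_S  (ok)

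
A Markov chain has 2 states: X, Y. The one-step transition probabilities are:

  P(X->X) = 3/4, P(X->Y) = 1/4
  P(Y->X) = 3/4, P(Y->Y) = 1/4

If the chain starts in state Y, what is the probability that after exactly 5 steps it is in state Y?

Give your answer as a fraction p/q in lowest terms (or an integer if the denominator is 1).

Computing P^5 by repeated multiplication:
P^1 =
  X: [3/4, 1/4]
  Y: [3/4, 1/4]
P^2 =
  X: [3/4, 1/4]
  Y: [3/4, 1/4]
P^3 =
  X: [3/4, 1/4]
  Y: [3/4, 1/4]
P^4 =
  X: [3/4, 1/4]
  Y: [3/4, 1/4]
P^5 =
  X: [3/4, 1/4]
  Y: [3/4, 1/4]

(P^5)[Y -> Y] = 1/4

Answer: 1/4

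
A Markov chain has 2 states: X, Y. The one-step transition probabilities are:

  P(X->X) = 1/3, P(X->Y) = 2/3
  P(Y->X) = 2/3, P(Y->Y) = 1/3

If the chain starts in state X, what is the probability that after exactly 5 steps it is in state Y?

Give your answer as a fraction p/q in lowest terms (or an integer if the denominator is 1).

Computing P^5 by repeated multiplication:
P^1 =
  X: [1/3, 2/3]
  Y: [2/3, 1/3]
P^2 =
  X: [5/9, 4/9]
  Y: [4/9, 5/9]
P^3 =
  X: [13/27, 14/27]
  Y: [14/27, 13/27]
P^4 =
  X: [41/81, 40/81]
  Y: [40/81, 41/81]
P^5 =
  X: [121/243, 122/243]
  Y: [122/243, 121/243]

(P^5)[X -> Y] = 122/243

Answer: 122/243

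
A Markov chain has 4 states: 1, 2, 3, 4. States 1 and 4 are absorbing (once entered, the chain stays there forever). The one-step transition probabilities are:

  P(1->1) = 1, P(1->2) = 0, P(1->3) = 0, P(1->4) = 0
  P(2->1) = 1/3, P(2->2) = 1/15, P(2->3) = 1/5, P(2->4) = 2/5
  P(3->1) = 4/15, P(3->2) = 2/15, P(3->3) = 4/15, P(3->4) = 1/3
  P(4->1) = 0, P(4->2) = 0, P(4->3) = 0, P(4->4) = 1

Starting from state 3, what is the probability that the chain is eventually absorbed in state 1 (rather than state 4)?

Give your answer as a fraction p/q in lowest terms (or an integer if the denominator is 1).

Answer: 33/74

Derivation:
Let a_i = P(absorbed in 1 | start in state i).
Boundary conditions: a_1 = 1, a_4 = 0.
For each transient state i, a_i = sum_j P(i->j) * a_j:
  a_2 = 1/3*a_1 + 1/15*a_2 + 1/5*a_3 + 2/5*a_4
  a_3 = 4/15*a_1 + 2/15*a_2 + 4/15*a_3 + 1/3*a_4

Substituting a_1 = 1 and a_4 = 0, rearrange to (I - Q) a = r where r[i] = P(i -> 1):
  [14/15, -1/5] . (a_2, a_3) = 1/3
  [-2/15, 11/15] . (a_2, a_3) = 4/15

Solving yields:
  a_2 = 67/148
  a_3 = 33/74

Starting state is 3, so the absorption probability is a_3 = 33/74.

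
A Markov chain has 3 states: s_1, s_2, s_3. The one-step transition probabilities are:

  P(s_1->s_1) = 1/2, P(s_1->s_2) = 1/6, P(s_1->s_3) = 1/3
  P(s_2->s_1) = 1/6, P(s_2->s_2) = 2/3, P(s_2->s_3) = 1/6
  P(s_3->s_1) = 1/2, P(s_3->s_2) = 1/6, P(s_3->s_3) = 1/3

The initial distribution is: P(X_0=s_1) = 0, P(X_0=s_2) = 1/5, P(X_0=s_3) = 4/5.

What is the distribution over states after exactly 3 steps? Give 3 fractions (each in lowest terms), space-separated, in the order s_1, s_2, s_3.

Propagating the distribution step by step (d_{t+1} = d_t * P):
d_0 = (s_1=0, s_2=1/5, s_3=4/5)
  d_1[s_1] = 0*1/2 + 1/5*1/6 + 4/5*1/2 = 13/30
  d_1[s_2] = 0*1/6 + 1/5*2/3 + 4/5*1/6 = 4/15
  d_1[s_3] = 0*1/3 + 1/5*1/6 + 4/5*1/3 = 3/10
d_1 = (s_1=13/30, s_2=4/15, s_3=3/10)
  d_2[s_1] = 13/30*1/2 + 4/15*1/6 + 3/10*1/2 = 37/90
  d_2[s_2] = 13/30*1/6 + 4/15*2/3 + 3/10*1/6 = 3/10
  d_2[s_3] = 13/30*1/3 + 4/15*1/6 + 3/10*1/3 = 13/45
d_2 = (s_1=37/90, s_2=3/10, s_3=13/45)
  d_3[s_1] = 37/90*1/2 + 3/10*1/6 + 13/45*1/2 = 2/5
  d_3[s_2] = 37/90*1/6 + 3/10*2/3 + 13/45*1/6 = 19/60
  d_3[s_3] = 37/90*1/3 + 3/10*1/6 + 13/45*1/3 = 17/60
d_3 = (s_1=2/5, s_2=19/60, s_3=17/60)

Answer: 2/5 19/60 17/60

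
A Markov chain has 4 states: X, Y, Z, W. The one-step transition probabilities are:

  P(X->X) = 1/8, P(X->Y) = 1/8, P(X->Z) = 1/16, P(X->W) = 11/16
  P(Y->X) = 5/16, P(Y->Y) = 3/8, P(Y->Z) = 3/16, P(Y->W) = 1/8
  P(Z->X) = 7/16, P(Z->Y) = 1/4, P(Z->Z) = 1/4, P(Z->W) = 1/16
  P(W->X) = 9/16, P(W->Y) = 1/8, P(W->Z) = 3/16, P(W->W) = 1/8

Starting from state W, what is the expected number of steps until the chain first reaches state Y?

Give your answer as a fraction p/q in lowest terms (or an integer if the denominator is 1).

Let h_i = expected steps to first reach Y from state i.
Boundary: h_Y = 0.
First-step equations for the other states:
  h_X = 1 + 1/8*h_X + 1/8*h_Y + 1/16*h_Z + 11/16*h_W
  h_Z = 1 + 7/16*h_X + 1/4*h_Y + 1/4*h_Z + 1/16*h_W
  h_W = 1 + 9/16*h_X + 1/8*h_Y + 3/16*h_Z + 1/8*h_W

Substituting h_Y = 0 and rearranging gives the linear system (I - Q) h = 1:
  [7/8, -1/16, -11/16] . (h_X, h_Z, h_W) = 1
  [-7/16, 3/4, -1/16] . (h_X, h_Z, h_W) = 1
  [-9/16, -3/16, 7/8] . (h_X, h_Z, h_W) = 1

Solving yields:
  h_X = 345/49
  h_Z = 295/49
  h_W = 341/49

Starting state is W, so the expected hitting time is h_W = 341/49.

Answer: 341/49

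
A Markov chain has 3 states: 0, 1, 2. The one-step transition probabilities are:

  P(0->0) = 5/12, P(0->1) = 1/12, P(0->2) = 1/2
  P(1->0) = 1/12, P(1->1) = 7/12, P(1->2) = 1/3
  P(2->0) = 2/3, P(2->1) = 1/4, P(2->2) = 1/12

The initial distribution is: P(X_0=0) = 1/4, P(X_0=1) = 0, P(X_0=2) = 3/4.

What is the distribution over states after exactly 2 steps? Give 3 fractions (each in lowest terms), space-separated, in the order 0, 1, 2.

Answer: 227/576 7/32 223/576

Derivation:
Propagating the distribution step by step (d_{t+1} = d_t * P):
d_0 = (0=1/4, 1=0, 2=3/4)
  d_1[0] = 1/4*5/12 + 0*1/12 + 3/4*2/3 = 29/48
  d_1[1] = 1/4*1/12 + 0*7/12 + 3/4*1/4 = 5/24
  d_1[2] = 1/4*1/2 + 0*1/3 + 3/4*1/12 = 3/16
d_1 = (0=29/48, 1=5/24, 2=3/16)
  d_2[0] = 29/48*5/12 + 5/24*1/12 + 3/16*2/3 = 227/576
  d_2[1] = 29/48*1/12 + 5/24*7/12 + 3/16*1/4 = 7/32
  d_2[2] = 29/48*1/2 + 5/24*1/3 + 3/16*1/12 = 223/576
d_2 = (0=227/576, 1=7/32, 2=223/576)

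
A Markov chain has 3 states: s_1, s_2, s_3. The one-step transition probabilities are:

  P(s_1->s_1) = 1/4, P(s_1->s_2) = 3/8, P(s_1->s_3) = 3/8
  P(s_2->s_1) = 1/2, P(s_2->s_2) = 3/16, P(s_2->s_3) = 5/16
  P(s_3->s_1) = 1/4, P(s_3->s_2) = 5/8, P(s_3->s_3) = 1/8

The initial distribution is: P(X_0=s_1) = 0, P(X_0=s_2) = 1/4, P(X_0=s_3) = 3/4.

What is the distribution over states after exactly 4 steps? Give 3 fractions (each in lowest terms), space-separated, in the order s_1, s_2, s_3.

Propagating the distribution step by step (d_{t+1} = d_t * P):
d_0 = (s_1=0, s_2=1/4, s_3=3/4)
  d_1[s_1] = 0*1/4 + 1/4*1/2 + 3/4*1/4 = 5/16
  d_1[s_2] = 0*3/8 + 1/4*3/16 + 3/4*5/8 = 33/64
  d_1[s_3] = 0*3/8 + 1/4*5/16 + 3/4*1/8 = 11/64
d_1 = (s_1=5/16, s_2=33/64, s_3=11/64)
  d_2[s_1] = 5/16*1/4 + 33/64*1/2 + 11/64*1/4 = 97/256
  d_2[s_2] = 5/16*3/8 + 33/64*3/16 + 11/64*5/8 = 329/1024
  d_2[s_3] = 5/16*3/8 + 33/64*5/16 + 11/64*1/8 = 307/1024
d_2 = (s_1=97/256, s_2=329/1024, s_3=307/1024)
  d_3[s_1] = 97/256*1/4 + 329/1024*1/2 + 307/1024*1/4 = 1353/4096
  d_3[s_2] = 97/256*3/8 + 329/1024*3/16 + 307/1024*5/8 = 6385/16384
  d_3[s_3] = 97/256*3/8 + 329/1024*5/16 + 307/1024*1/8 = 4587/16384
d_3 = (s_1=1353/4096, s_2=6385/16384, s_3=4587/16384)
  d_4[s_1] = 1353/4096*1/4 + 6385/16384*1/2 + 4587/16384*1/4 = 22769/65536
  d_4[s_2] = 1353/4096*3/8 + 6385/16384*3/16 + 4587/16384*5/8 = 97497/262144
  d_4[s_3] = 1353/4096*3/8 + 6385/16384*5/16 + 4587/16384*1/8 = 73571/262144
d_4 = (s_1=22769/65536, s_2=97497/262144, s_3=73571/262144)

Answer: 22769/65536 97497/262144 73571/262144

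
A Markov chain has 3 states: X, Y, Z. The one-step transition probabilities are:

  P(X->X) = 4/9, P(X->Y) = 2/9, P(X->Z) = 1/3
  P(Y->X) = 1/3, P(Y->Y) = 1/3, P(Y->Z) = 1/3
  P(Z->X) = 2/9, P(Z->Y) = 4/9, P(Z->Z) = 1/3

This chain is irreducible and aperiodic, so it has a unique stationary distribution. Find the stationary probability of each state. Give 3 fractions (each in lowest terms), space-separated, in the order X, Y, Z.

The stationary distribution satisfies pi = pi * P, i.e.:
  pi_X = 4/9*pi_X + 1/3*pi_Y + 2/9*pi_Z
  pi_Y = 2/9*pi_X + 1/3*pi_Y + 4/9*pi_Z
  pi_Z = 1/3*pi_X + 1/3*pi_Y + 1/3*pi_Z
with normalization: pi_X + pi_Y + pi_Z = 1.

Using the first 2 balance equations plus normalization, the linear system A*pi = b is:
  [-5/9, 1/3, 2/9] . pi = 0
  [2/9, -2/3, 4/9] . pi = 0
  [1, 1, 1] . pi = 1

Solving yields:
  pi_X = 1/3
  pi_Y = 1/3
  pi_Z = 1/3

Verification (pi * P):
  1/3*4/9 + 1/3*1/3 + 1/3*2/9 = 1/3 = pi_X  (ok)
  1/3*2/9 + 1/3*1/3 + 1/3*4/9 = 1/3 = pi_Y  (ok)
  1/3*1/3 + 1/3*1/3 + 1/3*1/3 = 1/3 = pi_Z  (ok)

Answer: 1/3 1/3 1/3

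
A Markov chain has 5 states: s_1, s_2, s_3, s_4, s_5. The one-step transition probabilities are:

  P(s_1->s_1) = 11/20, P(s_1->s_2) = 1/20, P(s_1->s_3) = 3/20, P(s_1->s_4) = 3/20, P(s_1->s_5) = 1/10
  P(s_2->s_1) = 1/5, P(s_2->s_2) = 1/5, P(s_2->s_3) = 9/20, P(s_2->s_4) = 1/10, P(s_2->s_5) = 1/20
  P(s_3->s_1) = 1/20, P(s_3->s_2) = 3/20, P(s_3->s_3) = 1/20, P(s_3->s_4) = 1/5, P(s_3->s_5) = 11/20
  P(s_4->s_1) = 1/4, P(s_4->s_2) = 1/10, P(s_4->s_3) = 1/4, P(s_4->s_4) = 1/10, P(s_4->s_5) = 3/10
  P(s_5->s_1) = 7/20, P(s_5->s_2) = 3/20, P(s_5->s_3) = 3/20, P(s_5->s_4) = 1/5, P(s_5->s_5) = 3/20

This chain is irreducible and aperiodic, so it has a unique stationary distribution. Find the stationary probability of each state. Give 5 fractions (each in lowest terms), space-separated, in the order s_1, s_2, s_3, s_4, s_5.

The stationary distribution satisfies pi = pi * P, i.e.:
  pi_s_1 = 11/20*pi_s_1 + 1/5*pi_s_2 + 1/20*pi_s_3 + 1/4*pi_s_4 + 7/20*pi_s_5
  pi_s_2 = 1/20*pi_s_1 + 1/5*pi_s_2 + 3/20*pi_s_3 + 1/10*pi_s_4 + 3/20*pi_s_5
  pi_s_3 = 3/20*pi_s_1 + 9/20*pi_s_2 + 1/20*pi_s_3 + 1/4*pi_s_4 + 3/20*pi_s_5
  pi_s_4 = 3/20*pi_s_1 + 1/10*pi_s_2 + 1/5*pi_s_3 + 1/10*pi_s_4 + 1/5*pi_s_5
  pi_s_5 = 1/10*pi_s_1 + 1/20*pi_s_2 + 11/20*pi_s_3 + 3/10*pi_s_4 + 3/20*pi_s_5
with normalization: pi_s_1 + pi_s_2 + pi_s_3 + pi_s_4 + pi_s_5 = 1.

Using the first 4 balance equations plus normalization, the linear system A*pi = b is:
  [-9/20, 1/5, 1/20, 1/4, 7/20] . pi = 0
  [1/20, -4/5, 3/20, 1/10, 3/20] . pi = 0
  [3/20, 9/20, -19/20, 1/4, 3/20] . pi = 0
  [3/20, 1/10, 1/5, -9/10, 1/5] . pi = 0
  [1, 1, 1, 1, 1] . pi = 1

Solving yields:
  pi_s_1 = 1782/5431
  pi_s_2 = 8128/70603
  pi_s_3 = 25697/141206
  pi_s_4 = 11045/70603
  pi_s_5 = 30831/141206

Verification (pi * P):
  1782/5431*11/20 + 8128/70603*1/5 + 25697/141206*1/20 + 11045/70603*1/4 + 30831/141206*7/20 = 1782/5431 = pi_s_1  (ok)
  1782/5431*1/20 + 8128/70603*1/5 + 25697/141206*3/20 + 11045/70603*1/10 + 30831/141206*3/20 = 8128/70603 = pi_s_2  (ok)
  1782/5431*3/20 + 8128/70603*9/20 + 25697/141206*1/20 + 11045/70603*1/4 + 30831/141206*3/20 = 25697/141206 = pi_s_3  (ok)
  1782/5431*3/20 + 8128/70603*1/10 + 25697/141206*1/5 + 11045/70603*1/10 + 30831/141206*1/5 = 11045/70603 = pi_s_4  (ok)
  1782/5431*1/10 + 8128/70603*1/20 + 25697/141206*11/20 + 11045/70603*3/10 + 30831/141206*3/20 = 30831/141206 = pi_s_5  (ok)

Answer: 1782/5431 8128/70603 25697/141206 11045/70603 30831/141206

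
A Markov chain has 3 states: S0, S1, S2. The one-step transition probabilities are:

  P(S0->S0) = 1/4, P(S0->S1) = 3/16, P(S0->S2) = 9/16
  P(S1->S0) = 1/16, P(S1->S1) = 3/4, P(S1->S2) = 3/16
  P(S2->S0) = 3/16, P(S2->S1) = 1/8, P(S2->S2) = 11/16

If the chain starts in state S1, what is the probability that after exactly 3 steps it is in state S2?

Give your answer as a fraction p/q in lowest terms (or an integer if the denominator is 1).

Computing P^3 by repeated multiplication:
P^1 =
  S0: [1/4, 3/16, 9/16]
  S1: [1/16, 3/4, 3/16]
  S2: [3/16, 1/8, 11/16]
P^2 =
  S0: [23/128, 33/128, 9/16]
  S1: [25/256, 153/256, 39/128]
  S2: [47/256, 55/256, 77/128]
P^3 =
  S0: [341/2048, 609/2048, 549/1024]
  S1: [487/4096, 2067/4096, 771/2048]
  S2: [705/4096, 1109/4096, 1141/2048]

(P^3)[S1 -> S2] = 771/2048

Answer: 771/2048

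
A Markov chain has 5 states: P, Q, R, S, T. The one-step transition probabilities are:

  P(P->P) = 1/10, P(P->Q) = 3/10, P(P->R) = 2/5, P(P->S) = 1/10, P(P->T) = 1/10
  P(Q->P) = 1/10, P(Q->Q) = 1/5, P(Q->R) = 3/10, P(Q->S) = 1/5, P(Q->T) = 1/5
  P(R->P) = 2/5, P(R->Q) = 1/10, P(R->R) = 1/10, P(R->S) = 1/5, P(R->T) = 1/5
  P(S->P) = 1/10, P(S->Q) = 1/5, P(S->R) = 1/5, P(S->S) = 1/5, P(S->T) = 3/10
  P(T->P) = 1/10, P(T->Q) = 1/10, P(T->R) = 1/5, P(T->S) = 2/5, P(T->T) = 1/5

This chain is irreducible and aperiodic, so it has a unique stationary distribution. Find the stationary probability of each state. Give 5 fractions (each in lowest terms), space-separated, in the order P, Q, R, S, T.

The stationary distribution satisfies pi = pi * P, i.e.:
  pi_P = 1/10*pi_P + 1/10*pi_Q + 2/5*pi_R + 1/10*pi_S + 1/10*pi_T
  pi_Q = 3/10*pi_P + 1/5*pi_Q + 1/10*pi_R + 1/5*pi_S + 1/10*pi_T
  pi_R = 2/5*pi_P + 3/10*pi_Q + 1/10*pi_R + 1/5*pi_S + 1/5*pi_T
  pi_S = 1/10*pi_P + 1/5*pi_Q + 1/5*pi_R + 1/5*pi_S + 2/5*pi_T
  pi_T = 1/10*pi_P + 1/5*pi_Q + 1/5*pi_R + 3/10*pi_S + 1/5*pi_T
with normalization: pi_P + pi_Q + pi_R + pi_S + pi_T = 1.

Using the first 4 balance equations plus normalization, the linear system A*pi = b is:
  [-9/10, 1/10, 2/5, 1/10, 1/10] . pi = 0
  [3/10, -4/5, 1/10, 1/5, 1/10] . pi = 0
  [2/5, 3/10, -9/10, 1/5, 1/5] . pi = 0
  [1/10, 1/5, 1/5, -4/5, 2/5] . pi = 0
  [1, 1, 1, 1, 1] . pi = 1

Solving yields:
  pi_P = 640/3799
  pi_Q = 659/3799
  pi_R = 867/3799
  pi_S = 852/3799
  pi_T = 781/3799

Verification (pi * P):
  640/3799*1/10 + 659/3799*1/10 + 867/3799*2/5 + 852/3799*1/10 + 781/3799*1/10 = 640/3799 = pi_P  (ok)
  640/3799*3/10 + 659/3799*1/5 + 867/3799*1/10 + 852/3799*1/5 + 781/3799*1/10 = 659/3799 = pi_Q  (ok)
  640/3799*2/5 + 659/3799*3/10 + 867/3799*1/10 + 852/3799*1/5 + 781/3799*1/5 = 867/3799 = pi_R  (ok)
  640/3799*1/10 + 659/3799*1/5 + 867/3799*1/5 + 852/3799*1/5 + 781/3799*2/5 = 852/3799 = pi_S  (ok)
  640/3799*1/10 + 659/3799*1/5 + 867/3799*1/5 + 852/3799*3/10 + 781/3799*1/5 = 781/3799 = pi_T  (ok)

Answer: 640/3799 659/3799 867/3799 852/3799 781/3799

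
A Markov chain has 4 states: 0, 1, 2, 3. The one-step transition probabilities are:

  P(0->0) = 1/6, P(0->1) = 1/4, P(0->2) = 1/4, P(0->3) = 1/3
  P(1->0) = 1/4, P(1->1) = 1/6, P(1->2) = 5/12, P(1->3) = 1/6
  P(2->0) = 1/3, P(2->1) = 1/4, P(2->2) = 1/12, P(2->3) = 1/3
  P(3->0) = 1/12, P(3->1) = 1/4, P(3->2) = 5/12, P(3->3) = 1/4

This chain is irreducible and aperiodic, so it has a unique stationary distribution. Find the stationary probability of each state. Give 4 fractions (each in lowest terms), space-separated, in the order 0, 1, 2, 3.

The stationary distribution satisfies pi = pi * P, i.e.:
  pi_0 = 1/6*pi_0 + 1/4*pi_1 + 1/3*pi_2 + 1/12*pi_3
  pi_1 = 1/4*pi_0 + 1/6*pi_1 + 1/4*pi_2 + 1/4*pi_3
  pi_2 = 1/4*pi_0 + 5/12*pi_1 + 1/12*pi_2 + 5/12*pi_3
  pi_3 = 1/3*pi_0 + 1/6*pi_1 + 1/3*pi_2 + 1/4*pi_3
with normalization: pi_0 + pi_1 + pi_2 + pi_3 = 1.

Using the first 3 balance equations plus normalization, the linear system A*pi = b is:
  [-5/6, 1/4, 1/3, 1/12] . pi = 0
  [1/4, -5/6, 1/4, 1/4] . pi = 0
  [1/4, 5/12, -11/12, 5/12] . pi = 0
  [1, 1, 1, 1] . pi = 1

Solving yields:
  pi_0 = 499/2366
  pi_1 = 3/13
  pi_2 = 677/2366
  pi_3 = 46/169

Verification (pi * P):
  499/2366*1/6 + 3/13*1/4 + 677/2366*1/3 + 46/169*1/12 = 499/2366 = pi_0  (ok)
  499/2366*1/4 + 3/13*1/6 + 677/2366*1/4 + 46/169*1/4 = 3/13 = pi_1  (ok)
  499/2366*1/4 + 3/13*5/12 + 677/2366*1/12 + 46/169*5/12 = 677/2366 = pi_2  (ok)
  499/2366*1/3 + 3/13*1/6 + 677/2366*1/3 + 46/169*1/4 = 46/169 = pi_3  (ok)

Answer: 499/2366 3/13 677/2366 46/169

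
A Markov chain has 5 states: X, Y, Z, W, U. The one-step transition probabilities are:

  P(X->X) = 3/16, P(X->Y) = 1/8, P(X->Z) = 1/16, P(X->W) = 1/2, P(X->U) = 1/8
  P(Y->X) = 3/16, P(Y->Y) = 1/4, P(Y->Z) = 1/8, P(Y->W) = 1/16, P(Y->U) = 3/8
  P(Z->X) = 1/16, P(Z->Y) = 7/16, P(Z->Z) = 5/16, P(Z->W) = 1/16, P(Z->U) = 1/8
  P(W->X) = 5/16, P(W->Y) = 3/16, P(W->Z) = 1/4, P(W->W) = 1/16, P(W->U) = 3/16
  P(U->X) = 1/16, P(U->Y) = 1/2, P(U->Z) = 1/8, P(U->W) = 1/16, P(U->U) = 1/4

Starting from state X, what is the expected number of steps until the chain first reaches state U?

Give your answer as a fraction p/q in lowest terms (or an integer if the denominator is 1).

Let h_i = expected steps to first reach U from state i.
Boundary: h_U = 0.
First-step equations for the other states:
  h_X = 1 + 3/16*h_X + 1/8*h_Y + 1/16*h_Z + 1/2*h_W + 1/8*h_U
  h_Y = 1 + 3/16*h_X + 1/4*h_Y + 1/8*h_Z + 1/16*h_W + 3/8*h_U
  h_Z = 1 + 1/16*h_X + 7/16*h_Y + 5/16*h_Z + 1/16*h_W + 1/8*h_U
  h_W = 1 + 5/16*h_X + 3/16*h_Y + 1/4*h_Z + 1/16*h_W + 3/16*h_U

Substituting h_U = 0 and rearranging gives the linear system (I - Q) h = 1:
  [13/16, -1/8, -1/16, -1/2] . (h_X, h_Y, h_Z, h_W) = 1
  [-3/16, 3/4, -1/8, -1/16] . (h_X, h_Y, h_Z, h_W) = 1
  [-1/16, -7/16, 11/16, -1/16] . (h_X, h_Y, h_Z, h_W) = 1
  [-5/16, -3/16, -1/4, 15/16] . (h_X, h_Y, h_Z, h_W) = 1

Solving yields:
  h_X = 67824/13139
  h_Y = 50272/13139
  h_Z = 63040/13139
  h_W = 63488/13139

Starting state is X, so the expected hitting time is h_X = 67824/13139.

Answer: 67824/13139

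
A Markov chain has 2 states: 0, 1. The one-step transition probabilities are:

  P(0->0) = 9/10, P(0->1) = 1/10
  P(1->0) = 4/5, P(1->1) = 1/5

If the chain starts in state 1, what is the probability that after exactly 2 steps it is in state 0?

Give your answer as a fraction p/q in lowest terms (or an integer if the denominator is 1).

Computing P^2 by repeated multiplication:
P^1 =
  0: [9/10, 1/10]
  1: [4/5, 1/5]
P^2 =
  0: [89/100, 11/100]
  1: [22/25, 3/25]

(P^2)[1 -> 0] = 22/25

Answer: 22/25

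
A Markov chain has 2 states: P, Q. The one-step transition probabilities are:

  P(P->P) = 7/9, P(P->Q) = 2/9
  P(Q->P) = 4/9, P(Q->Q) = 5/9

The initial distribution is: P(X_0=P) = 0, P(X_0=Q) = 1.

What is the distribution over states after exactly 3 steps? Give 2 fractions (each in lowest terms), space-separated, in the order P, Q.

Propagating the distribution step by step (d_{t+1} = d_t * P):
d_0 = (P=0, Q=1)
  d_1[P] = 0*7/9 + 1*4/9 = 4/9
  d_1[Q] = 0*2/9 + 1*5/9 = 5/9
d_1 = (P=4/9, Q=5/9)
  d_2[P] = 4/9*7/9 + 5/9*4/9 = 16/27
  d_2[Q] = 4/9*2/9 + 5/9*5/9 = 11/27
d_2 = (P=16/27, Q=11/27)
  d_3[P] = 16/27*7/9 + 11/27*4/9 = 52/81
  d_3[Q] = 16/27*2/9 + 11/27*5/9 = 29/81
d_3 = (P=52/81, Q=29/81)

Answer: 52/81 29/81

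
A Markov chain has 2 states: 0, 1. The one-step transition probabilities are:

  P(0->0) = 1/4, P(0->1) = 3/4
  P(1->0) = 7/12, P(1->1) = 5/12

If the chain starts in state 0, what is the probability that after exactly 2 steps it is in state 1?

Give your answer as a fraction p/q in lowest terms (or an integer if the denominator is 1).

Answer: 1/2

Derivation:
Computing P^2 by repeated multiplication:
P^1 =
  0: [1/4, 3/4]
  1: [7/12, 5/12]
P^2 =
  0: [1/2, 1/2]
  1: [7/18, 11/18]

(P^2)[0 -> 1] = 1/2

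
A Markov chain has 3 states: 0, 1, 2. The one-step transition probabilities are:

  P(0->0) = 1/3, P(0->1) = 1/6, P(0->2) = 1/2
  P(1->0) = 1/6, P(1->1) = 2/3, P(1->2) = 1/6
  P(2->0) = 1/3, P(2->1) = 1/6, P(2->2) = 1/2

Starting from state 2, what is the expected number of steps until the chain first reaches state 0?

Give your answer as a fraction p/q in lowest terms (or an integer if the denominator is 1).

Let h_i = expected steps to first reach 0 from state i.
Boundary: h_0 = 0.
First-step equations for the other states:
  h_1 = 1 + 1/6*h_0 + 2/3*h_1 + 1/6*h_2
  h_2 = 1 + 1/3*h_0 + 1/6*h_1 + 1/2*h_2

Substituting h_0 = 0 and rearranging gives the linear system (I - Q) h = 1:
  [1/3, -1/6] . (h_1, h_2) = 1
  [-1/6, 1/2] . (h_1, h_2) = 1

Solving yields:
  h_1 = 24/5
  h_2 = 18/5

Starting state is 2, so the expected hitting time is h_2 = 18/5.

Answer: 18/5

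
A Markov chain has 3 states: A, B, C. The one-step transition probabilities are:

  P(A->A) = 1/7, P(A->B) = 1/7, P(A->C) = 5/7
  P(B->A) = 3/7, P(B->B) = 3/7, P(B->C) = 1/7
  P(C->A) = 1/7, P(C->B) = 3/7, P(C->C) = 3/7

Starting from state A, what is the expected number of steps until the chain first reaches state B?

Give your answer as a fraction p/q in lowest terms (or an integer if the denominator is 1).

Answer: 63/19

Derivation:
Let h_i = expected steps to first reach B from state i.
Boundary: h_B = 0.
First-step equations for the other states:
  h_A = 1 + 1/7*h_A + 1/7*h_B + 5/7*h_C
  h_C = 1 + 1/7*h_A + 3/7*h_B + 3/7*h_C

Substituting h_B = 0 and rearranging gives the linear system (I - Q) h = 1:
  [6/7, -5/7] . (h_A, h_C) = 1
  [-1/7, 4/7] . (h_A, h_C) = 1

Solving yields:
  h_A = 63/19
  h_C = 49/19

Starting state is A, so the expected hitting time is h_A = 63/19.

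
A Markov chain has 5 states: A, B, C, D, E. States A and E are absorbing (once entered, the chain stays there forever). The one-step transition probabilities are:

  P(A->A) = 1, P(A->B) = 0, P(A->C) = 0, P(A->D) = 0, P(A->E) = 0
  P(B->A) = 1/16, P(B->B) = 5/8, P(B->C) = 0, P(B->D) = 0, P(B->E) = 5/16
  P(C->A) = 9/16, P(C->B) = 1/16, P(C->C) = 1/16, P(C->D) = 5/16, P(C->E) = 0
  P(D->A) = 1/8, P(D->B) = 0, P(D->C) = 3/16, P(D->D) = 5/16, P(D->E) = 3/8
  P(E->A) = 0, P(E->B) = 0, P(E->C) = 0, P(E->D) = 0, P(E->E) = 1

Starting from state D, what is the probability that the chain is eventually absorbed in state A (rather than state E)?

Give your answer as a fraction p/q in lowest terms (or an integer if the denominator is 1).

Answer: 23/60

Derivation:
Let a_i = P(absorbed in A | start in state i).
Boundary conditions: a_A = 1, a_E = 0.
For each transient state i, a_i = sum_j P(i->j) * a_j:
  a_B = 1/16*a_A + 5/8*a_B + 0*a_C + 0*a_D + 5/16*a_E
  a_C = 9/16*a_A + 1/16*a_B + 1/16*a_C + 5/16*a_D + 0*a_E
  a_D = 1/8*a_A + 0*a_B + 3/16*a_C + 5/16*a_D + 3/8*a_E

Substituting a_A = 1 and a_E = 0, rearrange to (I - Q) a = r where r[i] = P(i -> A):
  [3/8, 0, 0] . (a_B, a_C, a_D) = 1/16
  [-1/16, 15/16, -5/16] . (a_B, a_C, a_D) = 9/16
  [0, -3/16, 11/16] . (a_B, a_C, a_D) = 1/8

Solving yields:
  a_B = 1/6
  a_C = 133/180
  a_D = 23/60

Starting state is D, so the absorption probability is a_D = 23/60.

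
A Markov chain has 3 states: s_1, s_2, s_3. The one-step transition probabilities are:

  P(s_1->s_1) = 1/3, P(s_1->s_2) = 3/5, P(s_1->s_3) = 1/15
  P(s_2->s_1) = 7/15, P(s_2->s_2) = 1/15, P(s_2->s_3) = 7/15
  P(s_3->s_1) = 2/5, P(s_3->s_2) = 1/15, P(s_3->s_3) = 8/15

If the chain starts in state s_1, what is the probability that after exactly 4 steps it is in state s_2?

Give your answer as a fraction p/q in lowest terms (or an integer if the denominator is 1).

Computing P^4 by repeated multiplication:
P^1 =
  s_1: [1/3, 3/5, 1/15]
  s_2: [7/15, 1/15, 7/15]
  s_3: [2/5, 1/15, 8/15]
P^2 =
  s_1: [94/225, 11/45, 76/225]
  s_2: [28/75, 71/225, 14/45]
  s_3: [17/45, 7/25, 77/225]
P^3 =
  s_1: [437/1125, 977/3375, 1087/3375]
  s_2: [1337/3375, 299/1125, 1141/3375]
  s_3: [1328/3375, 181/675, 1142/3375]
P^4 =
  s_1: [19916/50625, 4621/16875, 16846/50625]
  s_2: [3962/10125, 14071/50625, 16744/50625]
  s_3: [2203/5625, 13999/50625, 16799/50625]

(P^4)[s_1 -> s_2] = 4621/16875

Answer: 4621/16875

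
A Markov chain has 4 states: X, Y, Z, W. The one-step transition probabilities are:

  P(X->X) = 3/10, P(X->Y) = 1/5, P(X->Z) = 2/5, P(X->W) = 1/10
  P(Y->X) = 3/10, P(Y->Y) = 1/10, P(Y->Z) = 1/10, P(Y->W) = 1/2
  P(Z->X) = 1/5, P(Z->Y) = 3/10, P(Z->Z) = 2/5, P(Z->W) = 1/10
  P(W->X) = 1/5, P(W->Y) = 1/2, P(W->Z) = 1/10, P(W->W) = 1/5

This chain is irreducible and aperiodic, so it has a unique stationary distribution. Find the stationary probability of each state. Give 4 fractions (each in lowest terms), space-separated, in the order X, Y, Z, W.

The stationary distribution satisfies pi = pi * P, i.e.:
  pi_X = 3/10*pi_X + 3/10*pi_Y + 1/5*pi_Z + 1/5*pi_W
  pi_Y = 1/5*pi_X + 1/10*pi_Y + 3/10*pi_Z + 1/2*pi_W
  pi_Z = 2/5*pi_X + 1/10*pi_Y + 2/5*pi_Z + 1/10*pi_W
  pi_W = 1/10*pi_X + 1/2*pi_Y + 1/10*pi_Z + 1/5*pi_W
with normalization: pi_X + pi_Y + pi_Z + pi_W = 1.

Using the first 3 balance equations plus normalization, the linear system A*pi = b is:
  [-7/10, 3/10, 1/5, 1/5] . pi = 0
  [1/5, -9/10, 3/10, 1/2] . pi = 0
  [2/5, 1/10, -3/5, 1/10] . pi = 0
  [1, 1, 1, 1] . pi = 1

Solving yields:
  pi_X = 229/909
  pi_Y = 27/101
  pi_Z = 76/303
  pi_W = 209/909

Verification (pi * P):
  229/909*3/10 + 27/101*3/10 + 76/303*1/5 + 209/909*1/5 = 229/909 = pi_X  (ok)
  229/909*1/5 + 27/101*1/10 + 76/303*3/10 + 209/909*1/2 = 27/101 = pi_Y  (ok)
  229/909*2/5 + 27/101*1/10 + 76/303*2/5 + 209/909*1/10 = 76/303 = pi_Z  (ok)
  229/909*1/10 + 27/101*1/2 + 76/303*1/10 + 209/909*1/5 = 209/909 = pi_W  (ok)

Answer: 229/909 27/101 76/303 209/909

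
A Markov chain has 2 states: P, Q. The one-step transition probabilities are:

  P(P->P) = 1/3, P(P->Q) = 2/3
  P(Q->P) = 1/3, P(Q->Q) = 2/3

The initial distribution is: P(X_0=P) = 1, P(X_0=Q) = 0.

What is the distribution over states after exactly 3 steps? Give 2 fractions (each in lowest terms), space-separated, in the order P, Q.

Propagating the distribution step by step (d_{t+1} = d_t * P):
d_0 = (P=1, Q=0)
  d_1[P] = 1*1/3 + 0*1/3 = 1/3
  d_1[Q] = 1*2/3 + 0*2/3 = 2/3
d_1 = (P=1/3, Q=2/3)
  d_2[P] = 1/3*1/3 + 2/3*1/3 = 1/3
  d_2[Q] = 1/3*2/3 + 2/3*2/3 = 2/3
d_2 = (P=1/3, Q=2/3)
  d_3[P] = 1/3*1/3 + 2/3*1/3 = 1/3
  d_3[Q] = 1/3*2/3 + 2/3*2/3 = 2/3
d_3 = (P=1/3, Q=2/3)

Answer: 1/3 2/3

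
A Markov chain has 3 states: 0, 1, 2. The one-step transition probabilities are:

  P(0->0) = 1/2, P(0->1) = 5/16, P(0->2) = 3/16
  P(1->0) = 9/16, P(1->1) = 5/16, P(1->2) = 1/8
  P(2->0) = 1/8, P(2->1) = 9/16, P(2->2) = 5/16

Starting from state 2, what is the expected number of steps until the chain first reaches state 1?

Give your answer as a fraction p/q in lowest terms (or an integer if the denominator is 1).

Let h_i = expected steps to first reach 1 from state i.
Boundary: h_1 = 0.
First-step equations for the other states:
  h_0 = 1 + 1/2*h_0 + 5/16*h_1 + 3/16*h_2
  h_2 = 1 + 1/8*h_0 + 9/16*h_1 + 5/16*h_2

Substituting h_1 = 0 and rearranging gives the linear system (I - Q) h = 1:
  [1/2, -3/16] . (h_0, h_2) = 1
  [-1/8, 11/16] . (h_0, h_2) = 1

Solving yields:
  h_0 = 112/41
  h_2 = 80/41

Starting state is 2, so the expected hitting time is h_2 = 80/41.

Answer: 80/41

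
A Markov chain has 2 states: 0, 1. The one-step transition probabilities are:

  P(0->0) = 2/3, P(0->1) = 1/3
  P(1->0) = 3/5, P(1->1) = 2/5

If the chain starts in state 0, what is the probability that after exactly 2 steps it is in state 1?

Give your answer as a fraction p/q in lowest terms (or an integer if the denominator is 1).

Answer: 16/45

Derivation:
Computing P^2 by repeated multiplication:
P^1 =
  0: [2/3, 1/3]
  1: [3/5, 2/5]
P^2 =
  0: [29/45, 16/45]
  1: [16/25, 9/25]

(P^2)[0 -> 1] = 16/45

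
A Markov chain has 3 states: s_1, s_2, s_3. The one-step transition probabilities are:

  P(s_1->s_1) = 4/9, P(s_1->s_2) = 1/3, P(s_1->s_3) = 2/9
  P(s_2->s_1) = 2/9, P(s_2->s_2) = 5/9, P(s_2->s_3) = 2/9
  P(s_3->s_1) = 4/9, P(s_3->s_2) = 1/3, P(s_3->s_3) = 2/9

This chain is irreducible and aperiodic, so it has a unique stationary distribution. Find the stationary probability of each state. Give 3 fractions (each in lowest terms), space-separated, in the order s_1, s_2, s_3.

The stationary distribution satisfies pi = pi * P, i.e.:
  pi_s_1 = 4/9*pi_s_1 + 2/9*pi_s_2 + 4/9*pi_s_3
  pi_s_2 = 1/3*pi_s_1 + 5/9*pi_s_2 + 1/3*pi_s_3
  pi_s_3 = 2/9*pi_s_1 + 2/9*pi_s_2 + 2/9*pi_s_3
with normalization: pi_s_1 + pi_s_2 + pi_s_3 = 1.

Using the first 2 balance equations plus normalization, the linear system A*pi = b is:
  [-5/9, 2/9, 4/9] . pi = 0
  [1/3, -4/9, 1/3] . pi = 0
  [1, 1, 1] . pi = 1

Solving yields:
  pi_s_1 = 22/63
  pi_s_2 = 3/7
  pi_s_3 = 2/9

Verification (pi * P):
  22/63*4/9 + 3/7*2/9 + 2/9*4/9 = 22/63 = pi_s_1  (ok)
  22/63*1/3 + 3/7*5/9 + 2/9*1/3 = 3/7 = pi_s_2  (ok)
  22/63*2/9 + 3/7*2/9 + 2/9*2/9 = 2/9 = pi_s_3  (ok)

Answer: 22/63 3/7 2/9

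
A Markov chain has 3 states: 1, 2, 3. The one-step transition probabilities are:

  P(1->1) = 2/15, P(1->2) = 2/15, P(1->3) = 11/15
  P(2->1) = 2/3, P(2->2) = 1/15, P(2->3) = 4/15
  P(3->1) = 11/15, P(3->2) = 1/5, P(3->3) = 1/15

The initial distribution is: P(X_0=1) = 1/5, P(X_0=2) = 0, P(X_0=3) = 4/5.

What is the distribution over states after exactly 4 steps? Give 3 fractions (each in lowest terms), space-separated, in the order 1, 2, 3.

Propagating the distribution step by step (d_{t+1} = d_t * P):
d_0 = (1=1/5, 2=0, 3=4/5)
  d_1[1] = 1/5*2/15 + 0*2/3 + 4/5*11/15 = 46/75
  d_1[2] = 1/5*2/15 + 0*1/15 + 4/5*1/5 = 14/75
  d_1[3] = 1/5*11/15 + 0*4/15 + 4/5*1/15 = 1/5
d_1 = (1=46/75, 2=14/75, 3=1/5)
  d_2[1] = 46/75*2/15 + 14/75*2/3 + 1/5*11/15 = 397/1125
  d_2[2] = 46/75*2/15 + 14/75*1/15 + 1/5*1/5 = 151/1125
  d_2[3] = 46/75*11/15 + 14/75*4/15 + 1/5*1/15 = 577/1125
d_2 = (1=397/1125, 2=151/1125, 3=577/1125)
  d_3[1] = 397/1125*2/15 + 151/1125*2/3 + 577/1125*11/15 = 8651/16875
  d_3[2] = 397/1125*2/15 + 151/1125*1/15 + 577/1125*1/5 = 892/5625
  d_3[3] = 397/1125*11/15 + 151/1125*4/15 + 577/1125*1/15 = 5548/16875
d_3 = (1=8651/16875, 2=892/5625, 3=5548/16875)
  d_4[1] = 8651/16875*2/15 + 892/5625*2/3 + 5548/16875*11/15 = 7006/16875
  d_4[2] = 8651/16875*2/15 + 892/5625*1/15 + 5548/16875*1/5 = 36622/253125
  d_4[3] = 8651/16875*11/15 + 892/5625*4/15 + 5548/16875*1/15 = 111413/253125
d_4 = (1=7006/16875, 2=36622/253125, 3=111413/253125)

Answer: 7006/16875 36622/253125 111413/253125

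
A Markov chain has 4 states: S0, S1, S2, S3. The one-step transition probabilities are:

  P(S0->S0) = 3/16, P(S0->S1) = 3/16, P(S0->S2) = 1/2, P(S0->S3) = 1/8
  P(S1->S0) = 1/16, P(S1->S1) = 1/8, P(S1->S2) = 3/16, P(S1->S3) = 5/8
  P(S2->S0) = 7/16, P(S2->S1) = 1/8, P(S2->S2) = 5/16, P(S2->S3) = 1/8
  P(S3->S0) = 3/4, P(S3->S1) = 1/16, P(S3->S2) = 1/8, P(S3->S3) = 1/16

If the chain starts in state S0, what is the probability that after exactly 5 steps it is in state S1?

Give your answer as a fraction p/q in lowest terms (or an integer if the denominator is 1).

Answer: 17775/131072

Derivation:
Computing P^5 by repeated multiplication:
P^1 =
  S0: [3/16, 3/16, 1/2, 1/8]
  S1: [1/16, 1/8, 3/16, 5/8]
  S2: [7/16, 1/8, 5/16, 1/8]
  S3: [3/4, 1/16, 1/8, 1/16]
P^2 =
  S0: [23/64, 33/256, 77/256, 27/128]
  S1: [73/128, 23/256, 49/256, 19/128]
  S2: [41/128, 37/256, 91/256, 23/128]
  S3: [63/256, 43/256, 111/256, 39/256]
P^3 =
  S0: [187/512, 275/2048, 83/256, 361/2048]
  S1: [315/1024, 155/1024, 779/2048, 329/2048]
  S2: [23/64, 137/1024, 657/2048, 381/2048]
  S3: [1477/4096, 67/512, 633/2048, 817/4096]
P^4 =
  S0: [11499/32768, 4483/32768, 10851/32768, 5935/32768]
  S1: [11601/32768, 4397/32768, 10523/32768, 6247/32768]
  S2: [11653/32768, 4451/32768, 10757/32768, 5907/32768]
  S3: [23633/65536, 2213/16384, 5347/16384, 11663/65536]
P^5 =
  S0: [186157/524288, 17775/131072, 85783/262144, 95465/524288]
  S1: [187825/524288, 35445/262144, 42777/131072, 94465/524288]
  S2: [185593/524288, 35641/262144, 10761/32768, 95237/524288]
  S3: [369423/1048576, 71521/524288, 172943/524288, 190225/1048576]

(P^5)[S0 -> S1] = 17775/131072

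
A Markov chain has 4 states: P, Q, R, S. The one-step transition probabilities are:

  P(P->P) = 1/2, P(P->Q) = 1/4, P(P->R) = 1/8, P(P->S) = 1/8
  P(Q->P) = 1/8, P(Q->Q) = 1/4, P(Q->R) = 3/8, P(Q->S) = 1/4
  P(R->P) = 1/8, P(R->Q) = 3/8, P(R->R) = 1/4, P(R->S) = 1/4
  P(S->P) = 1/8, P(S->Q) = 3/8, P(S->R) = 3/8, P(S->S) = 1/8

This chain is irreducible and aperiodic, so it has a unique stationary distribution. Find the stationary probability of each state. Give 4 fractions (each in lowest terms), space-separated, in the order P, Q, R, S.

Answer: 1/5 14/45 13/45 1/5

Derivation:
The stationary distribution satisfies pi = pi * P, i.e.:
  pi_P = 1/2*pi_P + 1/8*pi_Q + 1/8*pi_R + 1/8*pi_S
  pi_Q = 1/4*pi_P + 1/4*pi_Q + 3/8*pi_R + 3/8*pi_S
  pi_R = 1/8*pi_P + 3/8*pi_Q + 1/4*pi_R + 3/8*pi_S
  pi_S = 1/8*pi_P + 1/4*pi_Q + 1/4*pi_R + 1/8*pi_S
with normalization: pi_P + pi_Q + pi_R + pi_S = 1.

Using the first 3 balance equations plus normalization, the linear system A*pi = b is:
  [-1/2, 1/8, 1/8, 1/8] . pi = 0
  [1/4, -3/4, 3/8, 3/8] . pi = 0
  [1/8, 3/8, -3/4, 3/8] . pi = 0
  [1, 1, 1, 1] . pi = 1

Solving yields:
  pi_P = 1/5
  pi_Q = 14/45
  pi_R = 13/45
  pi_S = 1/5

Verification (pi * P):
  1/5*1/2 + 14/45*1/8 + 13/45*1/8 + 1/5*1/8 = 1/5 = pi_P  (ok)
  1/5*1/4 + 14/45*1/4 + 13/45*3/8 + 1/5*3/8 = 14/45 = pi_Q  (ok)
  1/5*1/8 + 14/45*3/8 + 13/45*1/4 + 1/5*3/8 = 13/45 = pi_R  (ok)
  1/5*1/8 + 14/45*1/4 + 13/45*1/4 + 1/5*1/8 = 1/5 = pi_S  (ok)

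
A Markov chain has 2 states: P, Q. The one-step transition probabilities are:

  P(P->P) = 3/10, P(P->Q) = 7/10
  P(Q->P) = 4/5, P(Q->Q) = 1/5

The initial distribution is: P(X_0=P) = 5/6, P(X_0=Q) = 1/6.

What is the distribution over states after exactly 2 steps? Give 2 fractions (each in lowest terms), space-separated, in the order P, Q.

Propagating the distribution step by step (d_{t+1} = d_t * P):
d_0 = (P=5/6, Q=1/6)
  d_1[P] = 5/6*3/10 + 1/6*4/5 = 23/60
  d_1[Q] = 5/6*7/10 + 1/6*1/5 = 37/60
d_1 = (P=23/60, Q=37/60)
  d_2[P] = 23/60*3/10 + 37/60*4/5 = 73/120
  d_2[Q] = 23/60*7/10 + 37/60*1/5 = 47/120
d_2 = (P=73/120, Q=47/120)

Answer: 73/120 47/120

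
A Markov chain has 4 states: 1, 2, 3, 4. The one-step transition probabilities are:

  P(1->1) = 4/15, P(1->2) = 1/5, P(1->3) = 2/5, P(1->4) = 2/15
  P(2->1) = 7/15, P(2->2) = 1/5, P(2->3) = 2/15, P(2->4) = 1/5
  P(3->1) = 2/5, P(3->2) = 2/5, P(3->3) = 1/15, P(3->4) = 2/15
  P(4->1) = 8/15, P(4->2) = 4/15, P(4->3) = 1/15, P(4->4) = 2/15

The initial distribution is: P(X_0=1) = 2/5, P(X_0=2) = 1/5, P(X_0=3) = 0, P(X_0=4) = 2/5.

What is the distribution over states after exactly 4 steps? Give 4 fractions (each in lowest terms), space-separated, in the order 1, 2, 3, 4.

Answer: 97573/253125 63791/253125 53728/253125 38033/253125

Derivation:
Propagating the distribution step by step (d_{t+1} = d_t * P):
d_0 = (1=2/5, 2=1/5, 3=0, 4=2/5)
  d_1[1] = 2/5*4/15 + 1/5*7/15 + 0*2/5 + 2/5*8/15 = 31/75
  d_1[2] = 2/5*1/5 + 1/5*1/5 + 0*2/5 + 2/5*4/15 = 17/75
  d_1[3] = 2/5*2/5 + 1/5*2/15 + 0*1/15 + 2/5*1/15 = 16/75
  d_1[4] = 2/5*2/15 + 1/5*1/5 + 0*2/15 + 2/5*2/15 = 11/75
d_1 = (1=31/75, 2=17/75, 3=16/75, 4=11/75)
  d_2[1] = 31/75*4/15 + 17/75*7/15 + 16/75*2/5 + 11/75*8/15 = 427/1125
  d_2[2] = 31/75*1/5 + 17/75*1/5 + 16/75*2/5 + 11/75*4/15 = 284/1125
  d_2[3] = 31/75*2/5 + 17/75*2/15 + 16/75*1/15 + 11/75*1/15 = 247/1125
  d_2[4] = 31/75*2/15 + 17/75*1/5 + 16/75*2/15 + 11/75*2/15 = 167/1125
d_2 = (1=427/1125, 2=284/1125, 3=247/1125, 4=167/1125)
  d_3[1] = 427/1125*4/15 + 284/1125*7/15 + 247/1125*2/5 + 167/1125*8/15 = 6514/16875
  d_3[2] = 427/1125*1/5 + 284/1125*1/5 + 247/1125*2/5 + 167/1125*4/15 = 4283/16875
  d_3[3] = 427/1125*2/5 + 284/1125*2/15 + 247/1125*1/15 + 167/1125*1/15 = 3544/16875
  d_3[4] = 427/1125*2/15 + 284/1125*1/5 + 247/1125*2/15 + 167/1125*2/15 = 2534/16875
d_3 = (1=6514/16875, 2=4283/16875, 3=3544/16875, 4=2534/16875)
  d_4[1] = 6514/16875*4/15 + 4283/16875*7/15 + 3544/16875*2/5 + 2534/16875*8/15 = 97573/253125
  d_4[2] = 6514/16875*1/5 + 4283/16875*1/5 + 3544/16875*2/5 + 2534/16875*4/15 = 63791/253125
  d_4[3] = 6514/16875*2/5 + 4283/16875*2/15 + 3544/16875*1/15 + 2534/16875*1/15 = 53728/253125
  d_4[4] = 6514/16875*2/15 + 4283/16875*1/5 + 3544/16875*2/15 + 2534/16875*2/15 = 38033/253125
d_4 = (1=97573/253125, 2=63791/253125, 3=53728/253125, 4=38033/253125)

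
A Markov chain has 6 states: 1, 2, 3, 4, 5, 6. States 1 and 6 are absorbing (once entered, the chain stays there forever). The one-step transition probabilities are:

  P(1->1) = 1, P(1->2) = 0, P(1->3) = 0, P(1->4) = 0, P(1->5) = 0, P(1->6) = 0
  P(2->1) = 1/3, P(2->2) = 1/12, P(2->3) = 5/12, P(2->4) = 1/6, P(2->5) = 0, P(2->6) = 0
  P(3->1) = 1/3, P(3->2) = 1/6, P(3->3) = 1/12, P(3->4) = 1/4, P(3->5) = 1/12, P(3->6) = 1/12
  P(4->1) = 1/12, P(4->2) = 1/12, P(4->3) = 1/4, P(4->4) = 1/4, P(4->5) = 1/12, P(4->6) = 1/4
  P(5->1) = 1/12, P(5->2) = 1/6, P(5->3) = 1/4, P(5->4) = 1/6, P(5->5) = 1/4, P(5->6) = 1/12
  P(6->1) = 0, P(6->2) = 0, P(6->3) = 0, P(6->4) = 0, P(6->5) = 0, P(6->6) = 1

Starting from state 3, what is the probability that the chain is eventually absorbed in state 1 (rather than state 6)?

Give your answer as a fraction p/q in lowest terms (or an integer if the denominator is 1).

Answer: 225/323

Derivation:
Let a_i = P(absorbed in 1 | start in state i).
Boundary conditions: a_1 = 1, a_6 = 0.
For each transient state i, a_i = sum_j P(i->j) * a_j:
  a_2 = 1/3*a_1 + 1/12*a_2 + 5/12*a_3 + 1/6*a_4 + 0*a_5 + 0*a_6
  a_3 = 1/3*a_1 + 1/6*a_2 + 1/12*a_3 + 1/4*a_4 + 1/12*a_5 + 1/12*a_6
  a_4 = 1/12*a_1 + 1/12*a_2 + 1/4*a_3 + 1/4*a_4 + 1/12*a_5 + 1/4*a_6
  a_5 = 1/12*a_1 + 1/6*a_2 + 1/4*a_3 + 1/6*a_4 + 1/4*a_5 + 1/12*a_6

Substituting a_1 = 1 and a_6 = 0, rearrange to (I - Q) a = r where r[i] = P(i -> 1):
  [11/12, -5/12, -1/6, 0] . (a_2, a_3, a_4, a_5) = 1/3
  [-1/6, 11/12, -1/4, -1/12] . (a_2, a_3, a_4, a_5) = 1/3
  [-1/12, -1/4, 3/4, -1/12] . (a_2, a_3, a_4, a_5) = 1/12
  [-1/6, -1/4, -1/6, 3/4] . (a_2, a_3, a_4, a_5) = 1/12

Solving yields:
  a_2 = 249/323
  a_3 = 225/323
  a_4 = 161/323
  a_5 = 202/323

Starting state is 3, so the absorption probability is a_3 = 225/323.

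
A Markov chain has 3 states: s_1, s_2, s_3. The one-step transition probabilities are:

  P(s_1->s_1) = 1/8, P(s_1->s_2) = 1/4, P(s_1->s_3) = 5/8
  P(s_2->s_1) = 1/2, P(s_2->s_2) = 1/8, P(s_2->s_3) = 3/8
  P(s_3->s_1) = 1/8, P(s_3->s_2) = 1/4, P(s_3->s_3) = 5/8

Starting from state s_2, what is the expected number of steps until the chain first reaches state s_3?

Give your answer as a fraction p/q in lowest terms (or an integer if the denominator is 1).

Let h_i = expected steps to first reach s_3 from state i.
Boundary: h_s_3 = 0.
First-step equations for the other states:
  h_s_1 = 1 + 1/8*h_s_1 + 1/4*h_s_2 + 5/8*h_s_3
  h_s_2 = 1 + 1/2*h_s_1 + 1/8*h_s_2 + 3/8*h_s_3

Substituting h_s_3 = 0 and rearranging gives the linear system (I - Q) h = 1:
  [7/8, -1/4] . (h_s_1, h_s_2) = 1
  [-1/2, 7/8] . (h_s_1, h_s_2) = 1

Solving yields:
  h_s_1 = 72/41
  h_s_2 = 88/41

Starting state is s_2, so the expected hitting time is h_s_2 = 88/41.

Answer: 88/41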